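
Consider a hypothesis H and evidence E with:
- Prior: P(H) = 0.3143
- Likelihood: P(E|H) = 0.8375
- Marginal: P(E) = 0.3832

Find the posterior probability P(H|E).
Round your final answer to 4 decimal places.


Using Bayes' theorem:

P(H|E) = P(E|H) × P(H) / P(E)
       = 0.8375 × 0.3143 / 0.3832
       = 0.26322625 / 0.3832
       = 0.6869

The evidence strengthens our belief in H.
Prior: 0.3143 → Posterior: 0.6869


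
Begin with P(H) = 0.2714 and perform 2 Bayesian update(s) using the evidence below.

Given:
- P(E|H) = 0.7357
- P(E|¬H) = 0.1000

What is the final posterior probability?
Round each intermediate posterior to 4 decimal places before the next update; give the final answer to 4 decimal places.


Sequential Bayesian updating:

Initial prior: P(H) = 0.2714

Update 1:
  P(E) = 0.7357 × 0.2714 + 0.1000 × 0.7286 = 0.19966898 + 0.07286000 = 0.27252898
  P(H|E) = 0.19966898 / 0.27252898 = 0.7327

Update 2:
  P(E) = 0.7357 × 0.7327 + 0.1000 × 0.2673 = 0.53904739 + 0.02673000 = 0.56577739
  P(H|E) = 0.53904739 / 0.56577739 = 0.9528

Final posterior: 0.9528


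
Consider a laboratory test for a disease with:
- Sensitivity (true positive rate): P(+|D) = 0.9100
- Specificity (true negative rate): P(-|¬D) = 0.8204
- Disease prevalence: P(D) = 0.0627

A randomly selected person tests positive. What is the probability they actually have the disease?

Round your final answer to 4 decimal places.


Let D = has disease, + = positive test

Given:
- P(D) = 0.0627 (prevalence)
- P(+|D) = 0.9100 (sensitivity)
- P(-|¬D) = 0.8204 (specificity)
- P(+|¬D) = 0.1796 (false positive rate = 1 - specificity)

Step 1: Find P(+)
P(+) = P(+|D)P(D) + P(+|¬D)P(¬D)
     = 0.9100 × 0.0627 + 0.1796 × 0.9373
     = 0.05705700 + 0.16833908
     = 0.22539608

Step 2: Apply Bayes' theorem for P(D|+)
P(D|+) = P(+|D)P(D) / P(+)
       = 0.05705700 / 0.22539608
       = 0.2531


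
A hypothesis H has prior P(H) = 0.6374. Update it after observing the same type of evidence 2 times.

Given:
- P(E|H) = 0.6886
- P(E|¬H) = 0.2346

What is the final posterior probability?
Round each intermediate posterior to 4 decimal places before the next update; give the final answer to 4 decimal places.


Sequential Bayesian updating:

Initial prior: P(H) = 0.6374

Update 1:
  P(E) = 0.6886 × 0.6374 + 0.2346 × 0.3626 = 0.43891364 + 0.08506596 = 0.52397960
  P(H|E) = 0.43891364 / 0.52397960 = 0.8377

Update 2:
  P(E) = 0.6886 × 0.8377 + 0.2346 × 0.1623 = 0.57684022 + 0.03807558 = 0.61491580
  P(H|E) = 0.57684022 / 0.61491580 = 0.9381

Final posterior: 0.9381


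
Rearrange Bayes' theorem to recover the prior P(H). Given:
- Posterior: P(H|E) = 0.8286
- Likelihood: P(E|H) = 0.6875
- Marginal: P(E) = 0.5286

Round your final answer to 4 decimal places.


From Bayes' theorem: P(H|E) = P(E|H) × P(H) / P(E)

Rearranging for P(H):
P(H) = P(H|E) × P(E) / P(E|H)
     = 0.8286 × 0.5286 / 0.6875
     = 0.43799796 / 0.6875
     = 0.6371


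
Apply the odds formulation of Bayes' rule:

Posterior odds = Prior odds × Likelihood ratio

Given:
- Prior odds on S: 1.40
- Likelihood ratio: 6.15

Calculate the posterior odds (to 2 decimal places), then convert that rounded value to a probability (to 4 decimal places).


Step 1: Calculate posterior odds
Posterior odds = Prior odds × LR
               = 1.40 × 6.15
               = 8.61

Step 2: Convert to probability
P(S|E) = Posterior odds / (1 + Posterior odds)
       = 8.61 / (1 + 8.61)
       = 8.61 / 9.61
       = 0.8959

The evidence increased P(S) from 0.5833 to 0.8959.


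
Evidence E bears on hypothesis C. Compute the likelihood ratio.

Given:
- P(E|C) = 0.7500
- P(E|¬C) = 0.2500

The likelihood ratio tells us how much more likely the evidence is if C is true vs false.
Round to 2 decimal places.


Likelihood Ratio (LR) = P(E|C) / P(E|¬C)

LR = 0.7500 / 0.2500
   = 3.00

The evidence is 3.00 times more likely if C is true than if C is false.
Because LR exceeds 1, E is evidence for C.


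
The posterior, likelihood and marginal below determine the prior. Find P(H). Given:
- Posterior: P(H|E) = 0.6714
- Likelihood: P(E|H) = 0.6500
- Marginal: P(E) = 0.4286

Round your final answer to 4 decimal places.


From Bayes' theorem: P(H|E) = P(E|H) × P(H) / P(E)

Rearranging for P(H):
P(H) = P(H|E) × P(E) / P(E|H)
     = 0.6714 × 0.4286 / 0.6500
     = 0.28776204 / 0.6500
     = 0.4427


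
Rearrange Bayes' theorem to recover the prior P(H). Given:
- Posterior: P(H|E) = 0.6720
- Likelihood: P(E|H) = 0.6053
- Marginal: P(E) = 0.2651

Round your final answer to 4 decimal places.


From Bayes' theorem: P(H|E) = P(E|H) × P(H) / P(E)

Rearranging for P(H):
P(H) = P(H|E) × P(E) / P(E|H)
     = 0.6720 × 0.2651 / 0.6053
     = 0.17814720 / 0.6053
     = 0.2943


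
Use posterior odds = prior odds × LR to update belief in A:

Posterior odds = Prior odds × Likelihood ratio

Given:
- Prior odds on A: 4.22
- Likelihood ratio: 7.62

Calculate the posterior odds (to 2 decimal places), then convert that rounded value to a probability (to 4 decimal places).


Step 1: Calculate posterior odds
Posterior odds = Prior odds × LR
               = 4.22 × 7.62
               = 32.16

Step 2: Convert to probability
P(A|E) = Posterior odds / (1 + Posterior odds)
       = 32.16 / (1 + 32.16)
       = 32.16 / 33.16
       = 0.9698

The evidence increased P(A) from 0.8084 to 0.9698.


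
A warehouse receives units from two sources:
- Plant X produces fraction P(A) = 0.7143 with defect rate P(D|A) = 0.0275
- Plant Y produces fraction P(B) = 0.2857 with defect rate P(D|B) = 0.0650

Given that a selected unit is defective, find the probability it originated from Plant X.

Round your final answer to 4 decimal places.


Let A = from Plant X, D = defective

Given:
- P(A) = 0.7143, P(B) = 0.2857
- P(D|A) = 0.0275, P(D|B) = 0.0650

Step 1: Find P(D)
P(D) = P(D|A)P(A) + P(D|B)P(B)
     = 0.0275 × 0.7143 + 0.0650 × 0.2857
     = 0.01964325 + 0.01857050
     = 0.03821375

Step 2: Apply Bayes' theorem
P(A|D) = P(D|A)P(A) / P(D)
       = 0.01964325 / 0.03821375
       = 0.5140


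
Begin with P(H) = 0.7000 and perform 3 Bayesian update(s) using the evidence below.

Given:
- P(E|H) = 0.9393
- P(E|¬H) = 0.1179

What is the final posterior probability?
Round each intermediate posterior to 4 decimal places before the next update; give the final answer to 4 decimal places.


Sequential Bayesian updating:

Initial prior: P(H) = 0.7000

Update 1:
  P(E) = 0.9393 × 0.7000 + 0.1179 × 0.3000 = 0.65751000 + 0.03537000 = 0.69288000
  P(H|E) = 0.65751000 / 0.69288000 = 0.9490

Update 2:
  P(E) = 0.9393 × 0.9490 + 0.1179 × 0.0510 = 0.89139570 + 0.00601290 = 0.89740860
  P(H|E) = 0.89139570 / 0.89740860 = 0.9933

Update 3:
  P(E) = 0.9393 × 0.9933 + 0.1179 × 0.0067 = 0.93300669 + 0.00078993 = 0.93379662
  P(H|E) = 0.93300669 / 0.93379662 = 0.9992

Final posterior: 0.9992


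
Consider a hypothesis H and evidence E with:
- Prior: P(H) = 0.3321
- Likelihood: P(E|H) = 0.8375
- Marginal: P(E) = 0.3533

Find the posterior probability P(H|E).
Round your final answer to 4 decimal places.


Using Bayes' theorem:

P(H|E) = P(E|H) × P(H) / P(E)
       = 0.8375 × 0.3321 / 0.3533
       = 0.27813375 / 0.3533
       = 0.7872

The evidence strengthens our belief in H.
Prior: 0.3321 → Posterior: 0.7872


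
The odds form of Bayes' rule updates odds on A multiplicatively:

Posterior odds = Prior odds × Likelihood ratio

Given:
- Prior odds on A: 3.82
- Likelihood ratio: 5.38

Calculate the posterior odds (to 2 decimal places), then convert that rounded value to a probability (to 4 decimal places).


Step 1: Calculate posterior odds
Posterior odds = Prior odds × LR
               = 3.82 × 5.38
               = 20.55

Step 2: Convert to probability
P(A|E) = Posterior odds / (1 + Posterior odds)
       = 20.55 / (1 + 20.55)
       = 20.55 / 21.55
       = 0.9536

The evidence increased P(A) from 0.7925 to 0.9536.


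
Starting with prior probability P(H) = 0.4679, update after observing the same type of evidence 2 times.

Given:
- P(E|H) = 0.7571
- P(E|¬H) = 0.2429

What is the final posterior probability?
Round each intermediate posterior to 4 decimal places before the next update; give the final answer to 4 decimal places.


Sequential Bayesian updating:

Initial prior: P(H) = 0.4679

Update 1:
  P(E) = 0.7571 × 0.4679 + 0.2429 × 0.5321 = 0.35424709 + 0.12924709 = 0.48349418
  P(H|E) = 0.35424709 / 0.48349418 = 0.7327

Update 2:
  P(E) = 0.7571 × 0.7327 + 0.2429 × 0.2673 = 0.55472717 + 0.06492717 = 0.61965434
  P(H|E) = 0.55472717 / 0.61965434 = 0.8952

Final posterior: 0.8952


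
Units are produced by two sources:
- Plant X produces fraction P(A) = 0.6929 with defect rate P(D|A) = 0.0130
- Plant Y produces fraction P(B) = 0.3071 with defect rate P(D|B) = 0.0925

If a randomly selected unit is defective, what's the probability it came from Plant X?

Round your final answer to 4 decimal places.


Let A = from Plant X, D = defective

Given:
- P(A) = 0.6929, P(B) = 0.3071
- P(D|A) = 0.0130, P(D|B) = 0.0925

Step 1: Find P(D)
P(D) = P(D|A)P(A) + P(D|B)P(B)
     = 0.0130 × 0.6929 + 0.0925 × 0.3071
     = 0.00900770 + 0.02840675
     = 0.03741445

Step 2: Apply Bayes' theorem
P(A|D) = P(D|A)P(A) / P(D)
       = 0.00900770 / 0.03741445
       = 0.2408


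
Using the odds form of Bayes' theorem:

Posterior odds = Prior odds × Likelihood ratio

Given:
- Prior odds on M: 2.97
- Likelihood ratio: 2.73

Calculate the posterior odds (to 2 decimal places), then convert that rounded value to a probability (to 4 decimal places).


Step 1: Calculate posterior odds
Posterior odds = Prior odds × LR
               = 2.97 × 2.73
               = 8.11

Step 2: Convert to probability
P(M|E) = Posterior odds / (1 + Posterior odds)
       = 8.11 / (1 + 8.11)
       = 8.11 / 9.11
       = 0.8902

The evidence increased P(M) from 0.7481 to 0.8902.


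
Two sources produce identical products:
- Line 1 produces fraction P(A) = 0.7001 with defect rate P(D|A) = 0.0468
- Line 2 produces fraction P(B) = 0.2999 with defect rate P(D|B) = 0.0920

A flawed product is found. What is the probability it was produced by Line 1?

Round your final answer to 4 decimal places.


Let A = from Line 1, D = flawed

Given:
- P(A) = 0.7001, P(B) = 0.2999
- P(D|A) = 0.0468, P(D|B) = 0.0920

Step 1: Find P(D)
P(D) = P(D|A)P(A) + P(D|B)P(B)
     = 0.0468 × 0.7001 + 0.0920 × 0.2999
     = 0.03276468 + 0.02759080
     = 0.06035548

Step 2: Apply Bayes' theorem
P(A|D) = P(D|A)P(A) / P(D)
       = 0.03276468 / 0.06035548
       = 0.5429


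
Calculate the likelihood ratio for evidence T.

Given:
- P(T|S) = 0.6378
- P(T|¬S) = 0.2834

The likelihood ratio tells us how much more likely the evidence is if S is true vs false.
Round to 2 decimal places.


Likelihood Ratio (LR) = P(T|S) / P(T|¬S)

LR = 0.6378 / 0.2834
   = 2.25

The evidence is 2.25 times more likely if S is true than if S is false.
Because LR exceeds 1, T is evidence for S.


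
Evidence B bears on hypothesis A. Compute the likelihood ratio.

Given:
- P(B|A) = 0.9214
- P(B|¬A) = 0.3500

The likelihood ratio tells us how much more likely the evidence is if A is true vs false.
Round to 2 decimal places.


Likelihood Ratio (LR) = P(B|A) / P(B|¬A)

LR = 0.9214 / 0.3500
   = 2.63

The evidence is 2.63 times more likely if A is true than if A is false.
LR > 1, so observing B raises the odds in favor of A.


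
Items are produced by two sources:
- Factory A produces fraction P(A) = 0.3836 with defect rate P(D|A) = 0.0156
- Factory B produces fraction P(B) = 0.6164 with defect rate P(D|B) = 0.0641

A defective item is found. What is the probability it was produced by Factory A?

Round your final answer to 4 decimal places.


Let A = from Factory A, D = defective

Given:
- P(A) = 0.3836, P(B) = 0.6164
- P(D|A) = 0.0156, P(D|B) = 0.0641

Step 1: Find P(D)
P(D) = P(D|A)P(A) + P(D|B)P(B)
     = 0.0156 × 0.3836 + 0.0641 × 0.6164
     = 0.00598416 + 0.03951124
     = 0.04549540

Step 2: Apply Bayes' theorem
P(A|D) = P(D|A)P(A) / P(D)
       = 0.00598416 / 0.04549540
       = 0.1315


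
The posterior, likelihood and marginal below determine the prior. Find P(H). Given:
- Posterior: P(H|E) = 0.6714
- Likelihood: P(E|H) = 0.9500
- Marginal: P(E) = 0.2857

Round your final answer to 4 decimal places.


From Bayes' theorem: P(H|E) = P(E|H) × P(H) / P(E)

Rearranging for P(H):
P(H) = P(H|E) × P(E) / P(E|H)
     = 0.6714 × 0.2857 / 0.9500
     = 0.19181898 / 0.9500
     = 0.2019


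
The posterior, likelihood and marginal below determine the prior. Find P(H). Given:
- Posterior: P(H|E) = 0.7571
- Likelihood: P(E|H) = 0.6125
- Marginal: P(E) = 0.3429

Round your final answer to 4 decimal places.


From Bayes' theorem: P(H|E) = P(E|H) × P(H) / P(E)

Rearranging for P(H):
P(H) = P(H|E) × P(E) / P(E|H)
     = 0.7571 × 0.3429 / 0.6125
     = 0.25960959 / 0.6125
     = 0.4239


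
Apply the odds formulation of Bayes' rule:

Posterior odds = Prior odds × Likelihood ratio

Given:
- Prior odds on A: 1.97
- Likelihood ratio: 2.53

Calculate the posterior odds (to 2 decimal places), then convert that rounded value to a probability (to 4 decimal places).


Step 1: Calculate posterior odds
Posterior odds = Prior odds × LR
               = 1.97 × 2.53
               = 4.98

Step 2: Convert to probability
P(A|E) = Posterior odds / (1 + Posterior odds)
       = 4.98 / (1 + 4.98)
       = 4.98 / 5.98
       = 0.8328

The evidence increased P(A) from 0.6633 to 0.8328.


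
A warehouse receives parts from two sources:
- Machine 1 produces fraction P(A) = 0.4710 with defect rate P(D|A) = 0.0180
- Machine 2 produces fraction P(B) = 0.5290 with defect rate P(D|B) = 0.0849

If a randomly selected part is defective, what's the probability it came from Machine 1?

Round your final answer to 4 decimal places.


Let A = from Machine 1, D = defective

Given:
- P(A) = 0.4710, P(B) = 0.5290
- P(D|A) = 0.0180, P(D|B) = 0.0849

Step 1: Find P(D)
P(D) = P(D|A)P(A) + P(D|B)P(B)
     = 0.0180 × 0.4710 + 0.0849 × 0.5290
     = 0.00847800 + 0.04491210
     = 0.05339010

Step 2: Apply Bayes' theorem
P(A|D) = P(D|A)P(A) / P(D)
       = 0.00847800 / 0.05339010
       = 0.1588


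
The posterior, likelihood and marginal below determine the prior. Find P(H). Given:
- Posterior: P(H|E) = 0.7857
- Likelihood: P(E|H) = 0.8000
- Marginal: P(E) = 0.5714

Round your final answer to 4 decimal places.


From Bayes' theorem: P(H|E) = P(E|H) × P(H) / P(E)

Rearranging for P(H):
P(H) = P(H|E) × P(E) / P(E|H)
     = 0.7857 × 0.5714 / 0.8000
     = 0.44894898 / 0.8000
     = 0.5612


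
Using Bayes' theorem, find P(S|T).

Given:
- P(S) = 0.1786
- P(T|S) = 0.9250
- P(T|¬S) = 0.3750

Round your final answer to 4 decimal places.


Bayes' theorem: P(S|T) = P(T|S) × P(S) / P(T)

Step 1: Calculate P(T) using law of total probability
P(T) = P(T|S)P(S) + P(T|¬S)P(¬S)
     = 0.9250 × 0.1786 + 0.3750 × 0.8214
     = 0.16520500 + 0.30802500
     = 0.47323000

Step 2: Apply Bayes' theorem
P(S|T) = P(T|S) × P(S) / P(T)
       = 0.16520500 / 0.47323000
       = 0.3491


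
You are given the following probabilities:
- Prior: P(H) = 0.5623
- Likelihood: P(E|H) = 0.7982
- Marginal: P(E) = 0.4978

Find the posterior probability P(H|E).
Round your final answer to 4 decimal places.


Using Bayes' theorem:

P(H|E) = P(E|H) × P(H) / P(E)
       = 0.7982 × 0.5623 / 0.4978
       = 0.44882786 / 0.4978
       = 0.9016

The evidence strengthens our belief in H.
Prior: 0.5623 → Posterior: 0.9016


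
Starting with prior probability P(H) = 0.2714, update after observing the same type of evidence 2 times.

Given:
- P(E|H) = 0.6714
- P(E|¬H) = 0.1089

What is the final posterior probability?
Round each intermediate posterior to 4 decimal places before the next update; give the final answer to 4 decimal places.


Sequential Bayesian updating:

Initial prior: P(H) = 0.2714

Update 1:
  P(E) = 0.6714 × 0.2714 + 0.1089 × 0.7286 = 0.18221796 + 0.07934454 = 0.26156250
  P(H|E) = 0.18221796 / 0.26156250 = 0.6967

Update 2:
  P(E) = 0.6714 × 0.6967 + 0.1089 × 0.3033 = 0.46776438 + 0.03302937 = 0.50079375
  P(H|E) = 0.46776438 / 0.50079375 = 0.9340

Final posterior: 0.9340


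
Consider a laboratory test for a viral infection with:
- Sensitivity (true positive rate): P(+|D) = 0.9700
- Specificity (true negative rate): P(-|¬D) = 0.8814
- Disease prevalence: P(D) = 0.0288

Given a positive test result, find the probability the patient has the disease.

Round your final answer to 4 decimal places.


Let D = has disease, + = positive test

Given:
- P(D) = 0.0288 (prevalence)
- P(+|D) = 0.9700 (sensitivity)
- P(-|¬D) = 0.8814 (specificity)
- P(+|¬D) = 0.1186 (false positive rate = 1 - specificity)

Step 1: Find P(+)
P(+) = P(+|D)P(D) + P(+|¬D)P(¬D)
     = 0.9700 × 0.0288 + 0.1186 × 0.9712
     = 0.02793600 + 0.11518432
     = 0.14312032

Step 2: Apply Bayes' theorem for P(D|+)
P(D|+) = P(+|D)P(D) / P(+)
       = 0.02793600 / 0.14312032
       = 0.1952


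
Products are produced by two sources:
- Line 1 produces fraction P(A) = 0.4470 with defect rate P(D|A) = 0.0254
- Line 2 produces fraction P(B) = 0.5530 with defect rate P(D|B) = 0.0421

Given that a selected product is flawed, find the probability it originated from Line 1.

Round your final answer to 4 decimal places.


Let A = from Line 1, D = flawed

Given:
- P(A) = 0.4470, P(B) = 0.5530
- P(D|A) = 0.0254, P(D|B) = 0.0421

Step 1: Find P(D)
P(D) = P(D|A)P(A) + P(D|B)P(B)
     = 0.0254 × 0.4470 + 0.0421 × 0.5530
     = 0.01135380 + 0.02328130
     = 0.03463510

Step 2: Apply Bayes' theorem
P(A|D) = P(D|A)P(A) / P(D)
       = 0.01135380 / 0.03463510
       = 0.3278


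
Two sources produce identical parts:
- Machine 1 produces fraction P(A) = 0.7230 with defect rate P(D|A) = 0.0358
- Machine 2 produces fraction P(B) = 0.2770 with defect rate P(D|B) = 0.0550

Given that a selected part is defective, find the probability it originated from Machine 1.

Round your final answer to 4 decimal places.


Let A = from Machine 1, D = defective

Given:
- P(A) = 0.7230, P(B) = 0.2770
- P(D|A) = 0.0358, P(D|B) = 0.0550

Step 1: Find P(D)
P(D) = P(D|A)P(A) + P(D|B)P(B)
     = 0.0358 × 0.7230 + 0.0550 × 0.2770
     = 0.02588340 + 0.01523500
     = 0.04111840

Step 2: Apply Bayes' theorem
P(A|D) = P(D|A)P(A) / P(D)
       = 0.02588340 / 0.04111840
       = 0.6295


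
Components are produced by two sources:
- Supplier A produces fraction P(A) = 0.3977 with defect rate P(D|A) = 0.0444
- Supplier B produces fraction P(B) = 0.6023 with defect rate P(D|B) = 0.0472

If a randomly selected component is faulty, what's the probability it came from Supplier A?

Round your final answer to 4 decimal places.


Let A = from Supplier A, D = faulty

Given:
- P(A) = 0.3977, P(B) = 0.6023
- P(D|A) = 0.0444, P(D|B) = 0.0472

Step 1: Find P(D)
P(D) = P(D|A)P(A) + P(D|B)P(B)
     = 0.0444 × 0.3977 + 0.0472 × 0.6023
     = 0.01765788 + 0.02842856
     = 0.04608644

Step 2: Apply Bayes' theorem
P(A|D) = P(D|A)P(A) / P(D)
       = 0.01765788 / 0.04608644
       = 0.3831


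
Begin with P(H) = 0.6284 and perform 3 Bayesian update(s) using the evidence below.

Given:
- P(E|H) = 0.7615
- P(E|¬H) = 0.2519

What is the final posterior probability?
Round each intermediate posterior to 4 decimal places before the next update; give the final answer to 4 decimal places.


Sequential Bayesian updating:

Initial prior: P(H) = 0.6284

Update 1:
  P(E) = 0.7615 × 0.6284 + 0.2519 × 0.3716 = 0.47852660 + 0.09360604 = 0.57213264
  P(H|E) = 0.47852660 / 0.57213264 = 0.8364

Update 2:
  P(E) = 0.7615 × 0.8364 + 0.2519 × 0.1636 = 0.63691860 + 0.04121084 = 0.67812944
  P(H|E) = 0.63691860 / 0.67812944 = 0.9392

Update 3:
  P(E) = 0.7615 × 0.9392 + 0.2519 × 0.0608 = 0.71520080 + 0.01531552 = 0.73051632
  P(H|E) = 0.71520080 / 0.73051632 = 0.9790

Final posterior: 0.9790


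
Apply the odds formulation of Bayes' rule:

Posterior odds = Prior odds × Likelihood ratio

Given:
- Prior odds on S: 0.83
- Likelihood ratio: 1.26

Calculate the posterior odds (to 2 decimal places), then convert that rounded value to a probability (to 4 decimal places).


Step 1: Calculate posterior odds
Posterior odds = Prior odds × LR
               = 0.83 × 1.26
               = 1.05

Step 2: Convert to probability
P(S|E) = Posterior odds / (1 + Posterior odds)
       = 1.05 / (1 + 1.05)
       = 1.05 / 2.05
       = 0.5122

The evidence increased P(S) from 0.4536 to 0.5122.


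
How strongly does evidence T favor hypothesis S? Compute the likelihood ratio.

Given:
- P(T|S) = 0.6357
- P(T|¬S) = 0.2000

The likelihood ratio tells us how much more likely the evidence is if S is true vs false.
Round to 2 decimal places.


Likelihood Ratio (LR) = P(T|S) / P(T|¬S)

LR = 0.6357 / 0.2000
   = 3.18

The evidence is 3.18 times more likely if S is true than if S is false.
LR > 1, so observing T raises the odds in favor of S.


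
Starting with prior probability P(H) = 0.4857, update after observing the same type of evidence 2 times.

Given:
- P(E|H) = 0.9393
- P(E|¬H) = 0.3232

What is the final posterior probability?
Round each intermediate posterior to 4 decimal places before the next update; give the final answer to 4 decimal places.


Sequential Bayesian updating:

Initial prior: P(H) = 0.4857

Update 1:
  P(E) = 0.9393 × 0.4857 + 0.3232 × 0.5143 = 0.45621801 + 0.16622176 = 0.62243977
  P(H|E) = 0.45621801 / 0.62243977 = 0.7330

Update 2:
  P(E) = 0.9393 × 0.7330 + 0.3232 × 0.2670 = 0.68850690 + 0.08629440 = 0.77480130
  P(H|E) = 0.68850690 / 0.77480130 = 0.8886

Final posterior: 0.8886


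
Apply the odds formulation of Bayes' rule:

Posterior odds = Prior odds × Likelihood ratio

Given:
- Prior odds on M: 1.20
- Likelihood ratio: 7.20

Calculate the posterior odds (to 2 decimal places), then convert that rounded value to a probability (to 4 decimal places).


Step 1: Calculate posterior odds
Posterior odds = Prior odds × LR
               = 1.20 × 7.20
               = 8.64

Step 2: Convert to probability
P(M|E) = Posterior odds / (1 + Posterior odds)
       = 8.64 / (1 + 8.64)
       = 8.64 / 9.64
       = 0.8963

The evidence increased P(M) from 0.5455 to 0.8963.


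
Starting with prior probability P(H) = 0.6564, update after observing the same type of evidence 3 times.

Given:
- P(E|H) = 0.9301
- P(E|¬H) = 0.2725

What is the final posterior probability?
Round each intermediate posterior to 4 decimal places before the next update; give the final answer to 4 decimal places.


Sequential Bayesian updating:

Initial prior: P(H) = 0.6564

Update 1:
  P(E) = 0.9301 × 0.6564 + 0.2725 × 0.3436 = 0.61051764 + 0.09363100 = 0.70414864
  P(H|E) = 0.61051764 / 0.70414864 = 0.8670

Update 2:
  P(E) = 0.9301 × 0.8670 + 0.2725 × 0.1330 = 0.80639670 + 0.03624250 = 0.84263920
  P(H|E) = 0.80639670 / 0.84263920 = 0.9570

Update 3:
  P(E) = 0.9301 × 0.9570 + 0.2725 × 0.0430 = 0.89010570 + 0.01171750 = 0.90182320
  P(H|E) = 0.89010570 / 0.90182320 = 0.9870

Final posterior: 0.9870


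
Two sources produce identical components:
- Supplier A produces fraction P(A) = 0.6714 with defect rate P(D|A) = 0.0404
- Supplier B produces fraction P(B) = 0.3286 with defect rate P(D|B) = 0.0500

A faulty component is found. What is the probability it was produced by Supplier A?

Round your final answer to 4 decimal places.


Let A = from Supplier A, D = faulty

Given:
- P(A) = 0.6714, P(B) = 0.3286
- P(D|A) = 0.0404, P(D|B) = 0.0500

Step 1: Find P(D)
P(D) = P(D|A)P(A) + P(D|B)P(B)
     = 0.0404 × 0.6714 + 0.0500 × 0.3286
     = 0.02712456 + 0.01643000
     = 0.04355456

Step 2: Apply Bayes' theorem
P(A|D) = P(D|A)P(A) / P(D)
       = 0.02712456 / 0.04355456
       = 0.6228


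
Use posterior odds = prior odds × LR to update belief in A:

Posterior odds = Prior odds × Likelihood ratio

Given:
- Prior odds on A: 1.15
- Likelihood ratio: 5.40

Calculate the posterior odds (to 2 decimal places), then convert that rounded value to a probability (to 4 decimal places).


Step 1: Calculate posterior odds
Posterior odds = Prior odds × LR
               = 1.15 × 5.40
               = 6.21

Step 2: Convert to probability
P(A|E) = Posterior odds / (1 + Posterior odds)
       = 6.21 / (1 + 6.21)
       = 6.21 / 7.21
       = 0.8613

The evidence increased P(A) from 0.5349 to 0.8613.


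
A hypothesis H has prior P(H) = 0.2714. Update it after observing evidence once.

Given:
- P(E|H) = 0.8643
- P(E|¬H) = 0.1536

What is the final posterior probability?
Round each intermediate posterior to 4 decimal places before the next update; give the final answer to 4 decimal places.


Sequential Bayesian updating:

Initial prior: P(H) = 0.2714

Update 1:
  P(E) = 0.8643 × 0.2714 + 0.1536 × 0.7286 = 0.23457102 + 0.11191296 = 0.34648398
  P(H|E) = 0.23457102 / 0.34648398 = 0.6770

Final posterior: 0.6770


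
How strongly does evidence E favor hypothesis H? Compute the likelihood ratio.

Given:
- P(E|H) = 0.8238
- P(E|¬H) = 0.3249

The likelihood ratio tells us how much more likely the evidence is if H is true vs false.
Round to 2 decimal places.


Likelihood Ratio (LR) = P(E|H) / P(E|¬H)

LR = 0.8238 / 0.3249
   = 2.54

The evidence is 2.54 times more likely if H is true than if H is false.
LR > 1, so observing E raises the odds in favor of H.


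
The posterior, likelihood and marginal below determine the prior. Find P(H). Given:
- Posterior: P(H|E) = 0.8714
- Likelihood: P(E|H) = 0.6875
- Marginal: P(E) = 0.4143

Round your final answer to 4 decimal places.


From Bayes' theorem: P(H|E) = P(E|H) × P(H) / P(E)

Rearranging for P(H):
P(H) = P(H|E) × P(E) / P(E|H)
     = 0.8714 × 0.4143 / 0.6875
     = 0.36102102 / 0.6875
     = 0.5251


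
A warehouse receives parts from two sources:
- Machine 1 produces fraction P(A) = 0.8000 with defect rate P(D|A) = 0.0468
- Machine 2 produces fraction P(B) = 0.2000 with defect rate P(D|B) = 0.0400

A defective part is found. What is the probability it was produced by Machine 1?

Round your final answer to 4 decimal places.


Let A = from Machine 1, D = defective

Given:
- P(A) = 0.8000, P(B) = 0.2000
- P(D|A) = 0.0468, P(D|B) = 0.0400

Step 1: Find P(D)
P(D) = P(D|A)P(A) + P(D|B)P(B)
     = 0.0468 × 0.8000 + 0.0400 × 0.2000
     = 0.03744000 + 0.00800000
     = 0.04544000

Step 2: Apply Bayes' theorem
P(A|D) = P(D|A)P(A) / P(D)
       = 0.03744000 / 0.04544000
       = 0.8239


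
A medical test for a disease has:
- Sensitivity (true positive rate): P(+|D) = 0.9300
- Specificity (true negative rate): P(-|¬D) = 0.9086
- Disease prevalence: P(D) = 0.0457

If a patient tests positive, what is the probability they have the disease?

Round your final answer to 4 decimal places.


Let D = has disease, + = positive test

Given:
- P(D) = 0.0457 (prevalence)
- P(+|D) = 0.9300 (sensitivity)
- P(-|¬D) = 0.9086 (specificity)
- P(+|¬D) = 0.0914 (false positive rate = 1 - specificity)

Step 1: Find P(+)
P(+) = P(+|D)P(D) + P(+|¬D)P(¬D)
     = 0.9300 × 0.0457 + 0.0914 × 0.9543
     = 0.04250100 + 0.08722302
     = 0.12972402

Step 2: Apply Bayes' theorem for P(D|+)
P(D|+) = P(+|D)P(D) / P(+)
       = 0.04250100 / 0.12972402
       = 0.3276


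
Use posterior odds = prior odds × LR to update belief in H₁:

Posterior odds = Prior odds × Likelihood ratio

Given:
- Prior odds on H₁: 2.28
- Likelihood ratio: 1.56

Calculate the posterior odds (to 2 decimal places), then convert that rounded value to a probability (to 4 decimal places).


Step 1: Calculate posterior odds
Posterior odds = Prior odds × LR
               = 2.28 × 1.56
               = 3.56

Step 2: Convert to probability
P(H₁|E) = Posterior odds / (1 + Posterior odds)
       = 3.56 / (1 + 3.56)
       = 3.56 / 4.56
       = 0.7807

The evidence increased P(H₁) from 0.6951 to 0.7807.


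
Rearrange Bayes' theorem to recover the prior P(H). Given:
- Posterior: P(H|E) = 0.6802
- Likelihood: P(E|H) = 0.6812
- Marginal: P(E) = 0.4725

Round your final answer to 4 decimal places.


From Bayes' theorem: P(H|E) = P(E|H) × P(H) / P(E)

Rearranging for P(H):
P(H) = P(H|E) × P(E) / P(E|H)
     = 0.6802 × 0.4725 / 0.6812
     = 0.32139450 / 0.6812
     = 0.4718


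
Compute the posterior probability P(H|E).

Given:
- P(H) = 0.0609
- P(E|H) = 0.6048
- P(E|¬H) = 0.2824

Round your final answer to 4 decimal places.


Bayes' theorem: P(H|E) = P(E|H) × P(H) / P(E)

Step 1: Calculate P(E) using law of total probability
P(E) = P(E|H)P(H) + P(E|¬H)P(¬H)
     = 0.6048 × 0.0609 + 0.2824 × 0.9391
     = 0.03683232 + 0.26520184
     = 0.30203416

Step 2: Apply Bayes' theorem
P(H|E) = P(E|H) × P(H) / P(E)
       = 0.03683232 / 0.30203416
       = 0.1219


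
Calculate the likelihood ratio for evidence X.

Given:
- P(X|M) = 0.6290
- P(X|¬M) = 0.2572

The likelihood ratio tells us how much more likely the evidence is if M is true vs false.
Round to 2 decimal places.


Likelihood Ratio (LR) = P(X|M) / P(X|¬M)

LR = 0.6290 / 0.2572
   = 2.45

The evidence is 2.45 times more likely if M is true than if M is false.
Since LR > 1, the evidence supports M over ¬M.


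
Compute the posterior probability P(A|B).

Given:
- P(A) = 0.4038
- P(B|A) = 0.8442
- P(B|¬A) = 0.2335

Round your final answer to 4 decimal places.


Bayes' theorem: P(A|B) = P(B|A) × P(A) / P(B)

Step 1: Calculate P(B) using law of total probability
P(B) = P(B|A)P(A) + P(B|¬A)P(¬A)
     = 0.8442 × 0.4038 + 0.2335 × 0.5962
     = 0.34088796 + 0.13921270
     = 0.48010066

Step 2: Apply Bayes' theorem
P(A|B) = P(B|A) × P(A) / P(B)
       = 0.34088796 / 0.48010066
       = 0.7100


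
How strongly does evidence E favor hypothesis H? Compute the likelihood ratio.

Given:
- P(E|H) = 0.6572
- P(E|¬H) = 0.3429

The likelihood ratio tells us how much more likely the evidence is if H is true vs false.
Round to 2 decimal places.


Likelihood Ratio (LR) = P(E|H) / P(E|¬H)

LR = 0.6572 / 0.3429
   = 1.92

The evidence is 1.92 times more likely if H is true than if H is false.
Since LR > 1, the evidence supports H over ¬H.


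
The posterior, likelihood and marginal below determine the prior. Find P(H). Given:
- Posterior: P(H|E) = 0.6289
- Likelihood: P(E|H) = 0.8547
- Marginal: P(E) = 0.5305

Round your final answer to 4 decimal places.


From Bayes' theorem: P(H|E) = P(E|H) × P(H) / P(E)

Rearranging for P(H):
P(H) = P(H|E) × P(E) / P(E|H)
     = 0.6289 × 0.5305 / 0.8547
     = 0.33363145 / 0.8547
     = 0.3903


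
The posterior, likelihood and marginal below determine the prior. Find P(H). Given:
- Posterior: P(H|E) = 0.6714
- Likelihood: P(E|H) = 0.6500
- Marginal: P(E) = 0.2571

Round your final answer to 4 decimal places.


From Bayes' theorem: P(H|E) = P(E|H) × P(H) / P(E)

Rearranging for P(H):
P(H) = P(H|E) × P(E) / P(E|H)
     = 0.6714 × 0.2571 / 0.6500
     = 0.17261694 / 0.6500
     = 0.2656


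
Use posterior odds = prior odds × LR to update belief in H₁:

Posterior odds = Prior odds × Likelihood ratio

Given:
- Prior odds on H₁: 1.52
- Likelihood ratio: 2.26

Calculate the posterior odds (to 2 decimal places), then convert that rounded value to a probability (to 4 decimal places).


Step 1: Calculate posterior odds
Posterior odds = Prior odds × LR
               = 1.52 × 2.26
               = 3.44

Step 2: Convert to probability
P(H₁|E) = Posterior odds / (1 + Posterior odds)
       = 3.44 / (1 + 3.44)
       = 3.44 / 4.44
       = 0.7748

The evidence increased P(H₁) from 0.6032 to 0.7748.


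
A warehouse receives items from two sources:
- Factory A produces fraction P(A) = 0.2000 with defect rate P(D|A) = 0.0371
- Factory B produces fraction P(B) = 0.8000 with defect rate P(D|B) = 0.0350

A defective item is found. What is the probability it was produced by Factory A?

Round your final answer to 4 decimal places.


Let A = from Factory A, D = defective

Given:
- P(A) = 0.2000, P(B) = 0.8000
- P(D|A) = 0.0371, P(D|B) = 0.0350

Step 1: Find P(D)
P(D) = P(D|A)P(A) + P(D|B)P(B)
     = 0.0371 × 0.2000 + 0.0350 × 0.8000
     = 0.00742000 + 0.02800000
     = 0.03542000

Step 2: Apply Bayes' theorem
P(A|D) = P(D|A)P(A) / P(D)
       = 0.00742000 / 0.03542000
       = 0.2095


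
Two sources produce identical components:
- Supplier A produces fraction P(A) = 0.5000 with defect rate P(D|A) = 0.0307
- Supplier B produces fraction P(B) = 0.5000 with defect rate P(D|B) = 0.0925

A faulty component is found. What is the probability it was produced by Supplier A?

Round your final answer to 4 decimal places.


Let A = from Supplier A, D = faulty

Given:
- P(A) = 0.5000, P(B) = 0.5000
- P(D|A) = 0.0307, P(D|B) = 0.0925

Step 1: Find P(D)
P(D) = P(D|A)P(A) + P(D|B)P(B)
     = 0.0307 × 0.5000 + 0.0925 × 0.5000
     = 0.01535000 + 0.04625000
     = 0.06160000

Step 2: Apply Bayes' theorem
P(A|D) = P(D|A)P(A) / P(D)
       = 0.01535000 / 0.06160000
       = 0.2492


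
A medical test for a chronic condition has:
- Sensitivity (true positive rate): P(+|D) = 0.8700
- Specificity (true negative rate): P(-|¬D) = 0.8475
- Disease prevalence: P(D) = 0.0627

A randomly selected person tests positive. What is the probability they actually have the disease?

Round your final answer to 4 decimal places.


Let D = has disease, + = positive test

Given:
- P(D) = 0.0627 (prevalence)
- P(+|D) = 0.8700 (sensitivity)
- P(-|¬D) = 0.8475 (specificity)
- P(+|¬D) = 0.1525 (false positive rate = 1 - specificity)

Step 1: Find P(+)
P(+) = P(+|D)P(D) + P(+|¬D)P(¬D)
     = 0.8700 × 0.0627 + 0.1525 × 0.9373
     = 0.05454900 + 0.14293825
     = 0.19748725

Step 2: Apply Bayes' theorem for P(D|+)
P(D|+) = P(+|D)P(D) / P(+)
       = 0.05454900 / 0.19748725
       = 0.2762


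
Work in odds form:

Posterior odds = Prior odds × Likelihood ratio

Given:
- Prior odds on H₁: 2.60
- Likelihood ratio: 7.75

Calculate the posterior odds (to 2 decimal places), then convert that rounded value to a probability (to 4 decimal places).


Step 1: Calculate posterior odds
Posterior odds = Prior odds × LR
               = 2.60 × 7.75
               = 20.15

Step 2: Convert to probability
P(H₁|E) = Posterior odds / (1 + Posterior odds)
       = 20.15 / (1 + 20.15)
       = 20.15 / 21.15
       = 0.9527

The evidence increased P(H₁) from 0.7222 to 0.9527.


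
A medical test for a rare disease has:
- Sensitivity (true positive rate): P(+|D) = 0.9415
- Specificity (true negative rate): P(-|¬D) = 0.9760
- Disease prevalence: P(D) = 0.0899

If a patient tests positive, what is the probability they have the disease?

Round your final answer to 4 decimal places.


Let D = has disease, + = positive test

Given:
- P(D) = 0.0899 (prevalence)
- P(+|D) = 0.9415 (sensitivity)
- P(-|¬D) = 0.9760 (specificity)
- P(+|¬D) = 0.0240 (false positive rate = 1 - specificity)

Step 1: Find P(+)
P(+) = P(+|D)P(D) + P(+|¬D)P(¬D)
     = 0.9415 × 0.0899 + 0.0240 × 0.9101
     = 0.08464085 + 0.02184240
     = 0.10648325

Step 2: Apply Bayes' theorem for P(D|+)
P(D|+) = P(+|D)P(D) / P(+)
       = 0.08464085 / 0.10648325
       = 0.7949


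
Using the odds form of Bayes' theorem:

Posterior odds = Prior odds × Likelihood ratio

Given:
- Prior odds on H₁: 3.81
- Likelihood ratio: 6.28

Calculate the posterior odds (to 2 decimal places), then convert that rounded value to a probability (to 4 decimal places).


Step 1: Calculate posterior odds
Posterior odds = Prior odds × LR
               = 3.81 × 6.28
               = 23.93

Step 2: Convert to probability
P(H₁|E) = Posterior odds / (1 + Posterior odds)
       = 23.93 / (1 + 23.93)
       = 23.93 / 24.93
       = 0.9599

The evidence increased P(H₁) from 0.7921 to 0.9599.


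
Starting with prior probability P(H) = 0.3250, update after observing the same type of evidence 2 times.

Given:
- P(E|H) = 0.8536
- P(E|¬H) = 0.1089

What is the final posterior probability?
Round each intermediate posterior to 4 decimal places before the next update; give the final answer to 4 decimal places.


Sequential Bayesian updating:

Initial prior: P(H) = 0.3250

Update 1:
  P(E) = 0.8536 × 0.3250 + 0.1089 × 0.6750 = 0.27742000 + 0.07350750 = 0.35092750
  P(H|E) = 0.27742000 / 0.35092750 = 0.7905

Update 2:
  P(E) = 0.8536 × 0.7905 + 0.1089 × 0.2095 = 0.67477080 + 0.02281455 = 0.69758535
  P(H|E) = 0.67477080 / 0.69758535 = 0.9673

Final posterior: 0.9673


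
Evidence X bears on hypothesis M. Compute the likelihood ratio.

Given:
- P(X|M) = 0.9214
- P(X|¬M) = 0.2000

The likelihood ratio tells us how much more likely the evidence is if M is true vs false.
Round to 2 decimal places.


Likelihood Ratio (LR) = P(X|M) / P(X|¬M)

LR = 0.9214 / 0.2000
   = 4.61

The evidence is 4.61 times more likely if M is true than if M is false.
Since LR > 1, the evidence supports M over ¬M.


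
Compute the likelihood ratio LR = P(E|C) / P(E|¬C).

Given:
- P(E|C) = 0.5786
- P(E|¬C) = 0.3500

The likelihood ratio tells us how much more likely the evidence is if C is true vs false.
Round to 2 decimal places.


Likelihood Ratio (LR) = P(E|C) / P(E|¬C)

LR = 0.5786 / 0.3500
   = 1.65

The evidence is 1.65 times more likely if C is true than if C is false.
LR > 1, so observing E raises the odds in favor of C.


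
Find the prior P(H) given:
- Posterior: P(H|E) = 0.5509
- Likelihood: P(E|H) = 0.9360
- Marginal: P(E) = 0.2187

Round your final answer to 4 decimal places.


From Bayes' theorem: P(H|E) = P(E|H) × P(H) / P(E)

Rearranging for P(H):
P(H) = P(H|E) × P(E) / P(E|H)
     = 0.5509 × 0.2187 / 0.9360
     = 0.12048183 / 0.9360
     = 0.1287


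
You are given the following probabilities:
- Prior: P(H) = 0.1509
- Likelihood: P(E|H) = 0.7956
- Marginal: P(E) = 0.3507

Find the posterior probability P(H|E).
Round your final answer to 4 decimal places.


Using Bayes' theorem:

P(H|E) = P(E|H) × P(H) / P(E)
       = 0.7956 × 0.1509 / 0.3507
       = 0.12005604 / 0.3507
       = 0.3423

The evidence strengthens our belief in H.
Prior: 0.1509 → Posterior: 0.3423


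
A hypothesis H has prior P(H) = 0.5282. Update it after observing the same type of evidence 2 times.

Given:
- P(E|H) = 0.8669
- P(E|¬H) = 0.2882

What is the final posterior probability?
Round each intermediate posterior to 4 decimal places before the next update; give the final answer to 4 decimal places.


Sequential Bayesian updating:

Initial prior: P(H) = 0.5282

Update 1:
  P(E) = 0.8669 × 0.5282 + 0.2882 × 0.4718 = 0.45789658 + 0.13597276 = 0.59386934
  P(H|E) = 0.45789658 / 0.59386934 = 0.7710

Update 2:
  P(E) = 0.8669 × 0.7710 + 0.2882 × 0.2290 = 0.66837990 + 0.06599780 = 0.73437770
  P(H|E) = 0.66837990 / 0.73437770 = 0.9101

Final posterior: 0.9101


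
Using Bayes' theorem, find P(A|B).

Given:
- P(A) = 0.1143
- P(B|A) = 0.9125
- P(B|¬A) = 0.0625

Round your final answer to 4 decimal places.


Bayes' theorem: P(A|B) = P(B|A) × P(A) / P(B)

Step 1: Calculate P(B) using law of total probability
P(B) = P(B|A)P(A) + P(B|¬A)P(¬A)
     = 0.9125 × 0.1143 + 0.0625 × 0.8857
     = 0.10429875 + 0.05535625
     = 0.15965500

Step 2: Apply Bayes' theorem
P(A|B) = P(B|A) × P(A) / P(B)
       = 0.10429875 / 0.15965500
       = 0.6533


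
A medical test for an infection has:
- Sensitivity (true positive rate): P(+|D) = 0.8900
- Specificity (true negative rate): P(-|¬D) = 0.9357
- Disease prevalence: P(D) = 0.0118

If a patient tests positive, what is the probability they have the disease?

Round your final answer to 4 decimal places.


Let D = has disease, + = positive test

Given:
- P(D) = 0.0118 (prevalence)
- P(+|D) = 0.8900 (sensitivity)
- P(-|¬D) = 0.9357 (specificity)
- P(+|¬D) = 0.0643 (false positive rate = 1 - specificity)

Step 1: Find P(+)
P(+) = P(+|D)P(D) + P(+|¬D)P(¬D)
     = 0.8900 × 0.0118 + 0.0643 × 0.9882
     = 0.01050200 + 0.06354126
     = 0.07404326

Step 2: Apply Bayes' theorem for P(D|+)
P(D|+) = P(+|D)P(D) / P(+)
       = 0.01050200 / 0.07404326
       = 0.1418


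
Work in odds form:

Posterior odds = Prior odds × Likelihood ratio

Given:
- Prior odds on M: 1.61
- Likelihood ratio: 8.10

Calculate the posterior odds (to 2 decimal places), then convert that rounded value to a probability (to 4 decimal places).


Step 1: Calculate posterior odds
Posterior odds = Prior odds × LR
               = 1.61 × 8.10
               = 13.04

Step 2: Convert to probability
P(M|E) = Posterior odds / (1 + Posterior odds)
       = 13.04 / (1 + 13.04)
       = 13.04 / 14.04
       = 0.9288

The evidence increased P(M) from 0.6169 to 0.9288.
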